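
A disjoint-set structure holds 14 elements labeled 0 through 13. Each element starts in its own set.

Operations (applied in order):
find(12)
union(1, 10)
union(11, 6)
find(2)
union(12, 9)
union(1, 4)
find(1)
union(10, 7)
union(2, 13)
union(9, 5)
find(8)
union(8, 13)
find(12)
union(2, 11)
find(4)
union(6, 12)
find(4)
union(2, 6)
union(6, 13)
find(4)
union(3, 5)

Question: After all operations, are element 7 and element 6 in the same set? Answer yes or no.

Step 1: find(12) -> no change; set of 12 is {12}
Step 2: union(1, 10) -> merged; set of 1 now {1, 10}
Step 3: union(11, 6) -> merged; set of 11 now {6, 11}
Step 4: find(2) -> no change; set of 2 is {2}
Step 5: union(12, 9) -> merged; set of 12 now {9, 12}
Step 6: union(1, 4) -> merged; set of 1 now {1, 4, 10}
Step 7: find(1) -> no change; set of 1 is {1, 4, 10}
Step 8: union(10, 7) -> merged; set of 10 now {1, 4, 7, 10}
Step 9: union(2, 13) -> merged; set of 2 now {2, 13}
Step 10: union(9, 5) -> merged; set of 9 now {5, 9, 12}
Step 11: find(8) -> no change; set of 8 is {8}
Step 12: union(8, 13) -> merged; set of 8 now {2, 8, 13}
Step 13: find(12) -> no change; set of 12 is {5, 9, 12}
Step 14: union(2, 11) -> merged; set of 2 now {2, 6, 8, 11, 13}
Step 15: find(4) -> no change; set of 4 is {1, 4, 7, 10}
Step 16: union(6, 12) -> merged; set of 6 now {2, 5, 6, 8, 9, 11, 12, 13}
Step 17: find(4) -> no change; set of 4 is {1, 4, 7, 10}
Step 18: union(2, 6) -> already same set; set of 2 now {2, 5, 6, 8, 9, 11, 12, 13}
Step 19: union(6, 13) -> already same set; set of 6 now {2, 5, 6, 8, 9, 11, 12, 13}
Step 20: find(4) -> no change; set of 4 is {1, 4, 7, 10}
Step 21: union(3, 5) -> merged; set of 3 now {2, 3, 5, 6, 8, 9, 11, 12, 13}
Set of 7: {1, 4, 7, 10}; 6 is not a member.

Answer: no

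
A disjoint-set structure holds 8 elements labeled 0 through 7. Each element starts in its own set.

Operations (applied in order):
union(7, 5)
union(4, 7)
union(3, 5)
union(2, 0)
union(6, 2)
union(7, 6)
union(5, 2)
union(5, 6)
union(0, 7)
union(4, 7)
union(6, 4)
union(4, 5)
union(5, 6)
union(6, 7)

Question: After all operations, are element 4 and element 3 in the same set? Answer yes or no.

Answer: yes

Derivation:
Step 1: union(7, 5) -> merged; set of 7 now {5, 7}
Step 2: union(4, 7) -> merged; set of 4 now {4, 5, 7}
Step 3: union(3, 5) -> merged; set of 3 now {3, 4, 5, 7}
Step 4: union(2, 0) -> merged; set of 2 now {0, 2}
Step 5: union(6, 2) -> merged; set of 6 now {0, 2, 6}
Step 6: union(7, 6) -> merged; set of 7 now {0, 2, 3, 4, 5, 6, 7}
Step 7: union(5, 2) -> already same set; set of 5 now {0, 2, 3, 4, 5, 6, 7}
Step 8: union(5, 6) -> already same set; set of 5 now {0, 2, 3, 4, 5, 6, 7}
Step 9: union(0, 7) -> already same set; set of 0 now {0, 2, 3, 4, 5, 6, 7}
Step 10: union(4, 7) -> already same set; set of 4 now {0, 2, 3, 4, 5, 6, 7}
Step 11: union(6, 4) -> already same set; set of 6 now {0, 2, 3, 4, 5, 6, 7}
Step 12: union(4, 5) -> already same set; set of 4 now {0, 2, 3, 4, 5, 6, 7}
Step 13: union(5, 6) -> already same set; set of 5 now {0, 2, 3, 4, 5, 6, 7}
Step 14: union(6, 7) -> already same set; set of 6 now {0, 2, 3, 4, 5, 6, 7}
Set of 4: {0, 2, 3, 4, 5, 6, 7}; 3 is a member.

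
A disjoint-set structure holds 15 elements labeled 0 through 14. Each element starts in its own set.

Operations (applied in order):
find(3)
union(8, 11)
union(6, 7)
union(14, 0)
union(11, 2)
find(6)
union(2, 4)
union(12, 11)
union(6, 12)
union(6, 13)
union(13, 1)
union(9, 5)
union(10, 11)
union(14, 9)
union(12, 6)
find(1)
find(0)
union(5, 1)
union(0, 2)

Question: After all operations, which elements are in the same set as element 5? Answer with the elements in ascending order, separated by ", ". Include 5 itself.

Step 1: find(3) -> no change; set of 3 is {3}
Step 2: union(8, 11) -> merged; set of 8 now {8, 11}
Step 3: union(6, 7) -> merged; set of 6 now {6, 7}
Step 4: union(14, 0) -> merged; set of 14 now {0, 14}
Step 5: union(11, 2) -> merged; set of 11 now {2, 8, 11}
Step 6: find(6) -> no change; set of 6 is {6, 7}
Step 7: union(2, 4) -> merged; set of 2 now {2, 4, 8, 11}
Step 8: union(12, 11) -> merged; set of 12 now {2, 4, 8, 11, 12}
Step 9: union(6, 12) -> merged; set of 6 now {2, 4, 6, 7, 8, 11, 12}
Step 10: union(6, 13) -> merged; set of 6 now {2, 4, 6, 7, 8, 11, 12, 13}
Step 11: union(13, 1) -> merged; set of 13 now {1, 2, 4, 6, 7, 8, 11, 12, 13}
Step 12: union(9, 5) -> merged; set of 9 now {5, 9}
Step 13: union(10, 11) -> merged; set of 10 now {1, 2, 4, 6, 7, 8, 10, 11, 12, 13}
Step 14: union(14, 9) -> merged; set of 14 now {0, 5, 9, 14}
Step 15: union(12, 6) -> already same set; set of 12 now {1, 2, 4, 6, 7, 8, 10, 11, 12, 13}
Step 16: find(1) -> no change; set of 1 is {1, 2, 4, 6, 7, 8, 10, 11, 12, 13}
Step 17: find(0) -> no change; set of 0 is {0, 5, 9, 14}
Step 18: union(5, 1) -> merged; set of 5 now {0, 1, 2, 4, 5, 6, 7, 8, 9, 10, 11, 12, 13, 14}
Step 19: union(0, 2) -> already same set; set of 0 now {0, 1, 2, 4, 5, 6, 7, 8, 9, 10, 11, 12, 13, 14}
Component of 5: {0, 1, 2, 4, 5, 6, 7, 8, 9, 10, 11, 12, 13, 14}

Answer: 0, 1, 2, 4, 5, 6, 7, 8, 9, 10, 11, 12, 13, 14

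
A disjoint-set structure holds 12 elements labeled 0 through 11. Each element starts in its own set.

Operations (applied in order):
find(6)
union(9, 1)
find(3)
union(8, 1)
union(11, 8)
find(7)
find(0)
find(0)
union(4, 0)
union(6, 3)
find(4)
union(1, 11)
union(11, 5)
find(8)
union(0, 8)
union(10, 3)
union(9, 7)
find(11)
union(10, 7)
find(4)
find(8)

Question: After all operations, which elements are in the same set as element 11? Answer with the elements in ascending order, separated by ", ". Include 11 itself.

Answer: 0, 1, 3, 4, 5, 6, 7, 8, 9, 10, 11

Derivation:
Step 1: find(6) -> no change; set of 6 is {6}
Step 2: union(9, 1) -> merged; set of 9 now {1, 9}
Step 3: find(3) -> no change; set of 3 is {3}
Step 4: union(8, 1) -> merged; set of 8 now {1, 8, 9}
Step 5: union(11, 8) -> merged; set of 11 now {1, 8, 9, 11}
Step 6: find(7) -> no change; set of 7 is {7}
Step 7: find(0) -> no change; set of 0 is {0}
Step 8: find(0) -> no change; set of 0 is {0}
Step 9: union(4, 0) -> merged; set of 4 now {0, 4}
Step 10: union(6, 3) -> merged; set of 6 now {3, 6}
Step 11: find(4) -> no change; set of 4 is {0, 4}
Step 12: union(1, 11) -> already same set; set of 1 now {1, 8, 9, 11}
Step 13: union(11, 5) -> merged; set of 11 now {1, 5, 8, 9, 11}
Step 14: find(8) -> no change; set of 8 is {1, 5, 8, 9, 11}
Step 15: union(0, 8) -> merged; set of 0 now {0, 1, 4, 5, 8, 9, 11}
Step 16: union(10, 3) -> merged; set of 10 now {3, 6, 10}
Step 17: union(9, 7) -> merged; set of 9 now {0, 1, 4, 5, 7, 8, 9, 11}
Step 18: find(11) -> no change; set of 11 is {0, 1, 4, 5, 7, 8, 9, 11}
Step 19: union(10, 7) -> merged; set of 10 now {0, 1, 3, 4, 5, 6, 7, 8, 9, 10, 11}
Step 20: find(4) -> no change; set of 4 is {0, 1, 3, 4, 5, 6, 7, 8, 9, 10, 11}
Step 21: find(8) -> no change; set of 8 is {0, 1, 3, 4, 5, 6, 7, 8, 9, 10, 11}
Component of 11: {0, 1, 3, 4, 5, 6, 7, 8, 9, 10, 11}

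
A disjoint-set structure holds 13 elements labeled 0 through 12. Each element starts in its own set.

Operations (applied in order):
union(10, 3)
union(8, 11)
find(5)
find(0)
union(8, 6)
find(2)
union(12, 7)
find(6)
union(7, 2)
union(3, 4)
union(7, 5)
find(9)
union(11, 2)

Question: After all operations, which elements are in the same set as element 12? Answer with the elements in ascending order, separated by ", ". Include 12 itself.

Answer: 2, 5, 6, 7, 8, 11, 12

Derivation:
Step 1: union(10, 3) -> merged; set of 10 now {3, 10}
Step 2: union(8, 11) -> merged; set of 8 now {8, 11}
Step 3: find(5) -> no change; set of 5 is {5}
Step 4: find(0) -> no change; set of 0 is {0}
Step 5: union(8, 6) -> merged; set of 8 now {6, 8, 11}
Step 6: find(2) -> no change; set of 2 is {2}
Step 7: union(12, 7) -> merged; set of 12 now {7, 12}
Step 8: find(6) -> no change; set of 6 is {6, 8, 11}
Step 9: union(7, 2) -> merged; set of 7 now {2, 7, 12}
Step 10: union(3, 4) -> merged; set of 3 now {3, 4, 10}
Step 11: union(7, 5) -> merged; set of 7 now {2, 5, 7, 12}
Step 12: find(9) -> no change; set of 9 is {9}
Step 13: union(11, 2) -> merged; set of 11 now {2, 5, 6, 7, 8, 11, 12}
Component of 12: {2, 5, 6, 7, 8, 11, 12}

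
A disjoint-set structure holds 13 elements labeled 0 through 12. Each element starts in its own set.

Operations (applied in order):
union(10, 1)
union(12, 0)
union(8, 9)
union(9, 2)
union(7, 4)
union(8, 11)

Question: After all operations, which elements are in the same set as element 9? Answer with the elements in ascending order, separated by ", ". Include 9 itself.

Answer: 2, 8, 9, 11

Derivation:
Step 1: union(10, 1) -> merged; set of 10 now {1, 10}
Step 2: union(12, 0) -> merged; set of 12 now {0, 12}
Step 3: union(8, 9) -> merged; set of 8 now {8, 9}
Step 4: union(9, 2) -> merged; set of 9 now {2, 8, 9}
Step 5: union(7, 4) -> merged; set of 7 now {4, 7}
Step 6: union(8, 11) -> merged; set of 8 now {2, 8, 9, 11}
Component of 9: {2, 8, 9, 11}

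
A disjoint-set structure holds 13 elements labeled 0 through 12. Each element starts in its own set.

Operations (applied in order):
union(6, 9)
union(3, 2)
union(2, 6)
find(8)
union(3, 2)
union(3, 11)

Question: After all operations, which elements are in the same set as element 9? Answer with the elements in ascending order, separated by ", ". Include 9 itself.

Answer: 2, 3, 6, 9, 11

Derivation:
Step 1: union(6, 9) -> merged; set of 6 now {6, 9}
Step 2: union(3, 2) -> merged; set of 3 now {2, 3}
Step 3: union(2, 6) -> merged; set of 2 now {2, 3, 6, 9}
Step 4: find(8) -> no change; set of 8 is {8}
Step 5: union(3, 2) -> already same set; set of 3 now {2, 3, 6, 9}
Step 6: union(3, 11) -> merged; set of 3 now {2, 3, 6, 9, 11}
Component of 9: {2, 3, 6, 9, 11}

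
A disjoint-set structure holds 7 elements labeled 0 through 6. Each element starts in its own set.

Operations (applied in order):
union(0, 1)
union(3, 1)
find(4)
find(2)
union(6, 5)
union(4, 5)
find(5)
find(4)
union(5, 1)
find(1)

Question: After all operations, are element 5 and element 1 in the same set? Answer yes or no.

Step 1: union(0, 1) -> merged; set of 0 now {0, 1}
Step 2: union(3, 1) -> merged; set of 3 now {0, 1, 3}
Step 3: find(4) -> no change; set of 4 is {4}
Step 4: find(2) -> no change; set of 2 is {2}
Step 5: union(6, 5) -> merged; set of 6 now {5, 6}
Step 6: union(4, 5) -> merged; set of 4 now {4, 5, 6}
Step 7: find(5) -> no change; set of 5 is {4, 5, 6}
Step 8: find(4) -> no change; set of 4 is {4, 5, 6}
Step 9: union(5, 1) -> merged; set of 5 now {0, 1, 3, 4, 5, 6}
Step 10: find(1) -> no change; set of 1 is {0, 1, 3, 4, 5, 6}
Set of 5: {0, 1, 3, 4, 5, 6}; 1 is a member.

Answer: yes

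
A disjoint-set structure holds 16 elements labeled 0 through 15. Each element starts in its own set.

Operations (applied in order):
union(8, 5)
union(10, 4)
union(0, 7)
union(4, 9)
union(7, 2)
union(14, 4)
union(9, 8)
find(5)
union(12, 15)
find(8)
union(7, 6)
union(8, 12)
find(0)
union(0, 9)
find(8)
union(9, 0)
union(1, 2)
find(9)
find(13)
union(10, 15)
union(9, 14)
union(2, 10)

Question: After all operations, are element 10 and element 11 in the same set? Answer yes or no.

Step 1: union(8, 5) -> merged; set of 8 now {5, 8}
Step 2: union(10, 4) -> merged; set of 10 now {4, 10}
Step 3: union(0, 7) -> merged; set of 0 now {0, 7}
Step 4: union(4, 9) -> merged; set of 4 now {4, 9, 10}
Step 5: union(7, 2) -> merged; set of 7 now {0, 2, 7}
Step 6: union(14, 4) -> merged; set of 14 now {4, 9, 10, 14}
Step 7: union(9, 8) -> merged; set of 9 now {4, 5, 8, 9, 10, 14}
Step 8: find(5) -> no change; set of 5 is {4, 5, 8, 9, 10, 14}
Step 9: union(12, 15) -> merged; set of 12 now {12, 15}
Step 10: find(8) -> no change; set of 8 is {4, 5, 8, 9, 10, 14}
Step 11: union(7, 6) -> merged; set of 7 now {0, 2, 6, 7}
Step 12: union(8, 12) -> merged; set of 8 now {4, 5, 8, 9, 10, 12, 14, 15}
Step 13: find(0) -> no change; set of 0 is {0, 2, 6, 7}
Step 14: union(0, 9) -> merged; set of 0 now {0, 2, 4, 5, 6, 7, 8, 9, 10, 12, 14, 15}
Step 15: find(8) -> no change; set of 8 is {0, 2, 4, 5, 6, 7, 8, 9, 10, 12, 14, 15}
Step 16: union(9, 0) -> already same set; set of 9 now {0, 2, 4, 5, 6, 7, 8, 9, 10, 12, 14, 15}
Step 17: union(1, 2) -> merged; set of 1 now {0, 1, 2, 4, 5, 6, 7, 8, 9, 10, 12, 14, 15}
Step 18: find(9) -> no change; set of 9 is {0, 1, 2, 4, 5, 6, 7, 8, 9, 10, 12, 14, 15}
Step 19: find(13) -> no change; set of 13 is {13}
Step 20: union(10, 15) -> already same set; set of 10 now {0, 1, 2, 4, 5, 6, 7, 8, 9, 10, 12, 14, 15}
Step 21: union(9, 14) -> already same set; set of 9 now {0, 1, 2, 4, 5, 6, 7, 8, 9, 10, 12, 14, 15}
Step 22: union(2, 10) -> already same set; set of 2 now {0, 1, 2, 4, 5, 6, 7, 8, 9, 10, 12, 14, 15}
Set of 10: {0, 1, 2, 4, 5, 6, 7, 8, 9, 10, 12, 14, 15}; 11 is not a member.

Answer: no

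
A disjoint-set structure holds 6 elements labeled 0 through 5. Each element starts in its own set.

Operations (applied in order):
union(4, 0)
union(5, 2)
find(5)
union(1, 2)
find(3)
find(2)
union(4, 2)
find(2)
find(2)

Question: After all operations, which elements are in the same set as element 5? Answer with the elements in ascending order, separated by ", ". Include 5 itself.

Step 1: union(4, 0) -> merged; set of 4 now {0, 4}
Step 2: union(5, 2) -> merged; set of 5 now {2, 5}
Step 3: find(5) -> no change; set of 5 is {2, 5}
Step 4: union(1, 2) -> merged; set of 1 now {1, 2, 5}
Step 5: find(3) -> no change; set of 3 is {3}
Step 6: find(2) -> no change; set of 2 is {1, 2, 5}
Step 7: union(4, 2) -> merged; set of 4 now {0, 1, 2, 4, 5}
Step 8: find(2) -> no change; set of 2 is {0, 1, 2, 4, 5}
Step 9: find(2) -> no change; set of 2 is {0, 1, 2, 4, 5}
Component of 5: {0, 1, 2, 4, 5}

Answer: 0, 1, 2, 4, 5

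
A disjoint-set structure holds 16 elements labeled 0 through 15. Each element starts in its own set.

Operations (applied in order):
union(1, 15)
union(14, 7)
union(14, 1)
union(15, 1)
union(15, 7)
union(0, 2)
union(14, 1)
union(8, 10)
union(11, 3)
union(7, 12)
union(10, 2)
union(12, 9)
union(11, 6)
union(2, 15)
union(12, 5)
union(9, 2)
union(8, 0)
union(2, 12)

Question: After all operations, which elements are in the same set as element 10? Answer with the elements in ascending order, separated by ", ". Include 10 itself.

Step 1: union(1, 15) -> merged; set of 1 now {1, 15}
Step 2: union(14, 7) -> merged; set of 14 now {7, 14}
Step 3: union(14, 1) -> merged; set of 14 now {1, 7, 14, 15}
Step 4: union(15, 1) -> already same set; set of 15 now {1, 7, 14, 15}
Step 5: union(15, 7) -> already same set; set of 15 now {1, 7, 14, 15}
Step 6: union(0, 2) -> merged; set of 0 now {0, 2}
Step 7: union(14, 1) -> already same set; set of 14 now {1, 7, 14, 15}
Step 8: union(8, 10) -> merged; set of 8 now {8, 10}
Step 9: union(11, 3) -> merged; set of 11 now {3, 11}
Step 10: union(7, 12) -> merged; set of 7 now {1, 7, 12, 14, 15}
Step 11: union(10, 2) -> merged; set of 10 now {0, 2, 8, 10}
Step 12: union(12, 9) -> merged; set of 12 now {1, 7, 9, 12, 14, 15}
Step 13: union(11, 6) -> merged; set of 11 now {3, 6, 11}
Step 14: union(2, 15) -> merged; set of 2 now {0, 1, 2, 7, 8, 9, 10, 12, 14, 15}
Step 15: union(12, 5) -> merged; set of 12 now {0, 1, 2, 5, 7, 8, 9, 10, 12, 14, 15}
Step 16: union(9, 2) -> already same set; set of 9 now {0, 1, 2, 5, 7, 8, 9, 10, 12, 14, 15}
Step 17: union(8, 0) -> already same set; set of 8 now {0, 1, 2, 5, 7, 8, 9, 10, 12, 14, 15}
Step 18: union(2, 12) -> already same set; set of 2 now {0, 1, 2, 5, 7, 8, 9, 10, 12, 14, 15}
Component of 10: {0, 1, 2, 5, 7, 8, 9, 10, 12, 14, 15}

Answer: 0, 1, 2, 5, 7, 8, 9, 10, 12, 14, 15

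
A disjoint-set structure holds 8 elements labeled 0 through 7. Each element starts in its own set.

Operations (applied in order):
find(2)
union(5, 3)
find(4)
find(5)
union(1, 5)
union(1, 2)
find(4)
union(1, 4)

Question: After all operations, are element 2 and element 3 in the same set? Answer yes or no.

Step 1: find(2) -> no change; set of 2 is {2}
Step 2: union(5, 3) -> merged; set of 5 now {3, 5}
Step 3: find(4) -> no change; set of 4 is {4}
Step 4: find(5) -> no change; set of 5 is {3, 5}
Step 5: union(1, 5) -> merged; set of 1 now {1, 3, 5}
Step 6: union(1, 2) -> merged; set of 1 now {1, 2, 3, 5}
Step 7: find(4) -> no change; set of 4 is {4}
Step 8: union(1, 4) -> merged; set of 1 now {1, 2, 3, 4, 5}
Set of 2: {1, 2, 3, 4, 5}; 3 is a member.

Answer: yes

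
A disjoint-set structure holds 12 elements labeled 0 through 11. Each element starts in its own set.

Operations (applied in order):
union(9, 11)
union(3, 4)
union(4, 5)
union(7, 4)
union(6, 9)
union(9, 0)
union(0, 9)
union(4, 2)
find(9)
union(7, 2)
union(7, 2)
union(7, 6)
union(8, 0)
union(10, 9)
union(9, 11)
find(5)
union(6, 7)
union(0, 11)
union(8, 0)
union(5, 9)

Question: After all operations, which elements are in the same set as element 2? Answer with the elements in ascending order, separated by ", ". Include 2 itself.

Step 1: union(9, 11) -> merged; set of 9 now {9, 11}
Step 2: union(3, 4) -> merged; set of 3 now {3, 4}
Step 3: union(4, 5) -> merged; set of 4 now {3, 4, 5}
Step 4: union(7, 4) -> merged; set of 7 now {3, 4, 5, 7}
Step 5: union(6, 9) -> merged; set of 6 now {6, 9, 11}
Step 6: union(9, 0) -> merged; set of 9 now {0, 6, 9, 11}
Step 7: union(0, 9) -> already same set; set of 0 now {0, 6, 9, 11}
Step 8: union(4, 2) -> merged; set of 4 now {2, 3, 4, 5, 7}
Step 9: find(9) -> no change; set of 9 is {0, 6, 9, 11}
Step 10: union(7, 2) -> already same set; set of 7 now {2, 3, 4, 5, 7}
Step 11: union(7, 2) -> already same set; set of 7 now {2, 3, 4, 5, 7}
Step 12: union(7, 6) -> merged; set of 7 now {0, 2, 3, 4, 5, 6, 7, 9, 11}
Step 13: union(8, 0) -> merged; set of 8 now {0, 2, 3, 4, 5, 6, 7, 8, 9, 11}
Step 14: union(10, 9) -> merged; set of 10 now {0, 2, 3, 4, 5, 6, 7, 8, 9, 10, 11}
Step 15: union(9, 11) -> already same set; set of 9 now {0, 2, 3, 4, 5, 6, 7, 8, 9, 10, 11}
Step 16: find(5) -> no change; set of 5 is {0, 2, 3, 4, 5, 6, 7, 8, 9, 10, 11}
Step 17: union(6, 7) -> already same set; set of 6 now {0, 2, 3, 4, 5, 6, 7, 8, 9, 10, 11}
Step 18: union(0, 11) -> already same set; set of 0 now {0, 2, 3, 4, 5, 6, 7, 8, 9, 10, 11}
Step 19: union(8, 0) -> already same set; set of 8 now {0, 2, 3, 4, 5, 6, 7, 8, 9, 10, 11}
Step 20: union(5, 9) -> already same set; set of 5 now {0, 2, 3, 4, 5, 6, 7, 8, 9, 10, 11}
Component of 2: {0, 2, 3, 4, 5, 6, 7, 8, 9, 10, 11}

Answer: 0, 2, 3, 4, 5, 6, 7, 8, 9, 10, 11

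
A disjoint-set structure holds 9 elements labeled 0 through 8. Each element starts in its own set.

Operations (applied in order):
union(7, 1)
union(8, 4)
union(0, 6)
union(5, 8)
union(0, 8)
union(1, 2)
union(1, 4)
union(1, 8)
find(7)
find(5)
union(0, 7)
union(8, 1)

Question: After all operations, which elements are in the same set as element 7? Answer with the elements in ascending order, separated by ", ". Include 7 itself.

Step 1: union(7, 1) -> merged; set of 7 now {1, 7}
Step 2: union(8, 4) -> merged; set of 8 now {4, 8}
Step 3: union(0, 6) -> merged; set of 0 now {0, 6}
Step 4: union(5, 8) -> merged; set of 5 now {4, 5, 8}
Step 5: union(0, 8) -> merged; set of 0 now {0, 4, 5, 6, 8}
Step 6: union(1, 2) -> merged; set of 1 now {1, 2, 7}
Step 7: union(1, 4) -> merged; set of 1 now {0, 1, 2, 4, 5, 6, 7, 8}
Step 8: union(1, 8) -> already same set; set of 1 now {0, 1, 2, 4, 5, 6, 7, 8}
Step 9: find(7) -> no change; set of 7 is {0, 1, 2, 4, 5, 6, 7, 8}
Step 10: find(5) -> no change; set of 5 is {0, 1, 2, 4, 5, 6, 7, 8}
Step 11: union(0, 7) -> already same set; set of 0 now {0, 1, 2, 4, 5, 6, 7, 8}
Step 12: union(8, 1) -> already same set; set of 8 now {0, 1, 2, 4, 5, 6, 7, 8}
Component of 7: {0, 1, 2, 4, 5, 6, 7, 8}

Answer: 0, 1, 2, 4, 5, 6, 7, 8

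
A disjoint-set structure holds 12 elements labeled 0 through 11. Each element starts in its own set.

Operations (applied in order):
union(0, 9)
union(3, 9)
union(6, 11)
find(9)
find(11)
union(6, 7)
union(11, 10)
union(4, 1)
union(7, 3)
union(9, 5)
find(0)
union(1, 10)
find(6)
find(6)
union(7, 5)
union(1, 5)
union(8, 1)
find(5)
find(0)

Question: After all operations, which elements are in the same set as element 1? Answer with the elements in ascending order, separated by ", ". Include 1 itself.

Answer: 0, 1, 3, 4, 5, 6, 7, 8, 9, 10, 11

Derivation:
Step 1: union(0, 9) -> merged; set of 0 now {0, 9}
Step 2: union(3, 9) -> merged; set of 3 now {0, 3, 9}
Step 3: union(6, 11) -> merged; set of 6 now {6, 11}
Step 4: find(9) -> no change; set of 9 is {0, 3, 9}
Step 5: find(11) -> no change; set of 11 is {6, 11}
Step 6: union(6, 7) -> merged; set of 6 now {6, 7, 11}
Step 7: union(11, 10) -> merged; set of 11 now {6, 7, 10, 11}
Step 8: union(4, 1) -> merged; set of 4 now {1, 4}
Step 9: union(7, 3) -> merged; set of 7 now {0, 3, 6, 7, 9, 10, 11}
Step 10: union(9, 5) -> merged; set of 9 now {0, 3, 5, 6, 7, 9, 10, 11}
Step 11: find(0) -> no change; set of 0 is {0, 3, 5, 6, 7, 9, 10, 11}
Step 12: union(1, 10) -> merged; set of 1 now {0, 1, 3, 4, 5, 6, 7, 9, 10, 11}
Step 13: find(6) -> no change; set of 6 is {0, 1, 3, 4, 5, 6, 7, 9, 10, 11}
Step 14: find(6) -> no change; set of 6 is {0, 1, 3, 4, 5, 6, 7, 9, 10, 11}
Step 15: union(7, 5) -> already same set; set of 7 now {0, 1, 3, 4, 5, 6, 7, 9, 10, 11}
Step 16: union(1, 5) -> already same set; set of 1 now {0, 1, 3, 4, 5, 6, 7, 9, 10, 11}
Step 17: union(8, 1) -> merged; set of 8 now {0, 1, 3, 4, 5, 6, 7, 8, 9, 10, 11}
Step 18: find(5) -> no change; set of 5 is {0, 1, 3, 4, 5, 6, 7, 8, 9, 10, 11}
Step 19: find(0) -> no change; set of 0 is {0, 1, 3, 4, 5, 6, 7, 8, 9, 10, 11}
Component of 1: {0, 1, 3, 4, 5, 6, 7, 8, 9, 10, 11}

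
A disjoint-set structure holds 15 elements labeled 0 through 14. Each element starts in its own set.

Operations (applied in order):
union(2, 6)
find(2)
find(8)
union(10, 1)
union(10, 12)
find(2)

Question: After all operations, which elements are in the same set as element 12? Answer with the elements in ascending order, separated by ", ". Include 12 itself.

Answer: 1, 10, 12

Derivation:
Step 1: union(2, 6) -> merged; set of 2 now {2, 6}
Step 2: find(2) -> no change; set of 2 is {2, 6}
Step 3: find(8) -> no change; set of 8 is {8}
Step 4: union(10, 1) -> merged; set of 10 now {1, 10}
Step 5: union(10, 12) -> merged; set of 10 now {1, 10, 12}
Step 6: find(2) -> no change; set of 2 is {2, 6}
Component of 12: {1, 10, 12}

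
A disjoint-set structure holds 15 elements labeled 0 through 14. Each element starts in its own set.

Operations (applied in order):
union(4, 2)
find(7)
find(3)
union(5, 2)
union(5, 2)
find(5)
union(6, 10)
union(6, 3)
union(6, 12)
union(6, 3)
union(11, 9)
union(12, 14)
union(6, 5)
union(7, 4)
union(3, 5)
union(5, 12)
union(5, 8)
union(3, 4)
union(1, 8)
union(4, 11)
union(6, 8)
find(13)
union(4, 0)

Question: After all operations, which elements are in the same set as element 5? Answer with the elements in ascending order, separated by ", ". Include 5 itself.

Step 1: union(4, 2) -> merged; set of 4 now {2, 4}
Step 2: find(7) -> no change; set of 7 is {7}
Step 3: find(3) -> no change; set of 3 is {3}
Step 4: union(5, 2) -> merged; set of 5 now {2, 4, 5}
Step 5: union(5, 2) -> already same set; set of 5 now {2, 4, 5}
Step 6: find(5) -> no change; set of 5 is {2, 4, 5}
Step 7: union(6, 10) -> merged; set of 6 now {6, 10}
Step 8: union(6, 3) -> merged; set of 6 now {3, 6, 10}
Step 9: union(6, 12) -> merged; set of 6 now {3, 6, 10, 12}
Step 10: union(6, 3) -> already same set; set of 6 now {3, 6, 10, 12}
Step 11: union(11, 9) -> merged; set of 11 now {9, 11}
Step 12: union(12, 14) -> merged; set of 12 now {3, 6, 10, 12, 14}
Step 13: union(6, 5) -> merged; set of 6 now {2, 3, 4, 5, 6, 10, 12, 14}
Step 14: union(7, 4) -> merged; set of 7 now {2, 3, 4, 5, 6, 7, 10, 12, 14}
Step 15: union(3, 5) -> already same set; set of 3 now {2, 3, 4, 5, 6, 7, 10, 12, 14}
Step 16: union(5, 12) -> already same set; set of 5 now {2, 3, 4, 5, 6, 7, 10, 12, 14}
Step 17: union(5, 8) -> merged; set of 5 now {2, 3, 4, 5, 6, 7, 8, 10, 12, 14}
Step 18: union(3, 4) -> already same set; set of 3 now {2, 3, 4, 5, 6, 7, 8, 10, 12, 14}
Step 19: union(1, 8) -> merged; set of 1 now {1, 2, 3, 4, 5, 6, 7, 8, 10, 12, 14}
Step 20: union(4, 11) -> merged; set of 4 now {1, 2, 3, 4, 5, 6, 7, 8, 9, 10, 11, 12, 14}
Step 21: union(6, 8) -> already same set; set of 6 now {1, 2, 3, 4, 5, 6, 7, 8, 9, 10, 11, 12, 14}
Step 22: find(13) -> no change; set of 13 is {13}
Step 23: union(4, 0) -> merged; set of 4 now {0, 1, 2, 3, 4, 5, 6, 7, 8, 9, 10, 11, 12, 14}
Component of 5: {0, 1, 2, 3, 4, 5, 6, 7, 8, 9, 10, 11, 12, 14}

Answer: 0, 1, 2, 3, 4, 5, 6, 7, 8, 9, 10, 11, 12, 14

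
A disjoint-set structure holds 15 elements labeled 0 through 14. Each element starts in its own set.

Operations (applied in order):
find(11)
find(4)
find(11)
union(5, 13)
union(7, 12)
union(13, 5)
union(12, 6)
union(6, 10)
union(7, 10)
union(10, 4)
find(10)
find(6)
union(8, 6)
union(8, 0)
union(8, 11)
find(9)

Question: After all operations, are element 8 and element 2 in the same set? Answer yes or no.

Step 1: find(11) -> no change; set of 11 is {11}
Step 2: find(4) -> no change; set of 4 is {4}
Step 3: find(11) -> no change; set of 11 is {11}
Step 4: union(5, 13) -> merged; set of 5 now {5, 13}
Step 5: union(7, 12) -> merged; set of 7 now {7, 12}
Step 6: union(13, 5) -> already same set; set of 13 now {5, 13}
Step 7: union(12, 6) -> merged; set of 12 now {6, 7, 12}
Step 8: union(6, 10) -> merged; set of 6 now {6, 7, 10, 12}
Step 9: union(7, 10) -> already same set; set of 7 now {6, 7, 10, 12}
Step 10: union(10, 4) -> merged; set of 10 now {4, 6, 7, 10, 12}
Step 11: find(10) -> no change; set of 10 is {4, 6, 7, 10, 12}
Step 12: find(6) -> no change; set of 6 is {4, 6, 7, 10, 12}
Step 13: union(8, 6) -> merged; set of 8 now {4, 6, 7, 8, 10, 12}
Step 14: union(8, 0) -> merged; set of 8 now {0, 4, 6, 7, 8, 10, 12}
Step 15: union(8, 11) -> merged; set of 8 now {0, 4, 6, 7, 8, 10, 11, 12}
Step 16: find(9) -> no change; set of 9 is {9}
Set of 8: {0, 4, 6, 7, 8, 10, 11, 12}; 2 is not a member.

Answer: no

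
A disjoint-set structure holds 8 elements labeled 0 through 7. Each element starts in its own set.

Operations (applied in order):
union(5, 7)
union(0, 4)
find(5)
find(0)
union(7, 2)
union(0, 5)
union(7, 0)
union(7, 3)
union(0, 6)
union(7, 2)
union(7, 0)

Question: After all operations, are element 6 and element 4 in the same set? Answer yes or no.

Answer: yes

Derivation:
Step 1: union(5, 7) -> merged; set of 5 now {5, 7}
Step 2: union(0, 4) -> merged; set of 0 now {0, 4}
Step 3: find(5) -> no change; set of 5 is {5, 7}
Step 4: find(0) -> no change; set of 0 is {0, 4}
Step 5: union(7, 2) -> merged; set of 7 now {2, 5, 7}
Step 6: union(0, 5) -> merged; set of 0 now {0, 2, 4, 5, 7}
Step 7: union(7, 0) -> already same set; set of 7 now {0, 2, 4, 5, 7}
Step 8: union(7, 3) -> merged; set of 7 now {0, 2, 3, 4, 5, 7}
Step 9: union(0, 6) -> merged; set of 0 now {0, 2, 3, 4, 5, 6, 7}
Step 10: union(7, 2) -> already same set; set of 7 now {0, 2, 3, 4, 5, 6, 7}
Step 11: union(7, 0) -> already same set; set of 7 now {0, 2, 3, 4, 5, 6, 7}
Set of 6: {0, 2, 3, 4, 5, 6, 7}; 4 is a member.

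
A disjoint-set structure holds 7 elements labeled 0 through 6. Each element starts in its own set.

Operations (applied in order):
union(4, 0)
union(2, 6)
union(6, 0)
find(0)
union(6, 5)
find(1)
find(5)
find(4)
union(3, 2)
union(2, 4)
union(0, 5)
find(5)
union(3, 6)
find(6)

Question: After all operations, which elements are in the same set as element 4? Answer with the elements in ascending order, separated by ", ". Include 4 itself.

Step 1: union(4, 0) -> merged; set of 4 now {0, 4}
Step 2: union(2, 6) -> merged; set of 2 now {2, 6}
Step 3: union(6, 0) -> merged; set of 6 now {0, 2, 4, 6}
Step 4: find(0) -> no change; set of 0 is {0, 2, 4, 6}
Step 5: union(6, 5) -> merged; set of 6 now {0, 2, 4, 5, 6}
Step 6: find(1) -> no change; set of 1 is {1}
Step 7: find(5) -> no change; set of 5 is {0, 2, 4, 5, 6}
Step 8: find(4) -> no change; set of 4 is {0, 2, 4, 5, 6}
Step 9: union(3, 2) -> merged; set of 3 now {0, 2, 3, 4, 5, 6}
Step 10: union(2, 4) -> already same set; set of 2 now {0, 2, 3, 4, 5, 6}
Step 11: union(0, 5) -> already same set; set of 0 now {0, 2, 3, 4, 5, 6}
Step 12: find(5) -> no change; set of 5 is {0, 2, 3, 4, 5, 6}
Step 13: union(3, 6) -> already same set; set of 3 now {0, 2, 3, 4, 5, 6}
Step 14: find(6) -> no change; set of 6 is {0, 2, 3, 4, 5, 6}
Component of 4: {0, 2, 3, 4, 5, 6}

Answer: 0, 2, 3, 4, 5, 6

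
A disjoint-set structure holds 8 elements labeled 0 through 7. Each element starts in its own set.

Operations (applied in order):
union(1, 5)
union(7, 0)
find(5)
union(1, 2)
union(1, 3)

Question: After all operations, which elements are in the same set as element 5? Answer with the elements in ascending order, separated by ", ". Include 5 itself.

Answer: 1, 2, 3, 5

Derivation:
Step 1: union(1, 5) -> merged; set of 1 now {1, 5}
Step 2: union(7, 0) -> merged; set of 7 now {0, 7}
Step 3: find(5) -> no change; set of 5 is {1, 5}
Step 4: union(1, 2) -> merged; set of 1 now {1, 2, 5}
Step 5: union(1, 3) -> merged; set of 1 now {1, 2, 3, 5}
Component of 5: {1, 2, 3, 5}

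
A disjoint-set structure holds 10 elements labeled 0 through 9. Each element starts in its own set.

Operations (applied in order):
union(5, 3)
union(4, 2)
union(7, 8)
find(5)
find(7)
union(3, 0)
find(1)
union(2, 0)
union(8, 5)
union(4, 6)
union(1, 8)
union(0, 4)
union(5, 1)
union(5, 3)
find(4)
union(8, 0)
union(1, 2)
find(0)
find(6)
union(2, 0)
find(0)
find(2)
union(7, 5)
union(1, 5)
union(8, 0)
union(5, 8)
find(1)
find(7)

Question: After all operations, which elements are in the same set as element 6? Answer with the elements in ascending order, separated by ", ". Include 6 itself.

Answer: 0, 1, 2, 3, 4, 5, 6, 7, 8

Derivation:
Step 1: union(5, 3) -> merged; set of 5 now {3, 5}
Step 2: union(4, 2) -> merged; set of 4 now {2, 4}
Step 3: union(7, 8) -> merged; set of 7 now {7, 8}
Step 4: find(5) -> no change; set of 5 is {3, 5}
Step 5: find(7) -> no change; set of 7 is {7, 8}
Step 6: union(3, 0) -> merged; set of 3 now {0, 3, 5}
Step 7: find(1) -> no change; set of 1 is {1}
Step 8: union(2, 0) -> merged; set of 2 now {0, 2, 3, 4, 5}
Step 9: union(8, 5) -> merged; set of 8 now {0, 2, 3, 4, 5, 7, 8}
Step 10: union(4, 6) -> merged; set of 4 now {0, 2, 3, 4, 5, 6, 7, 8}
Step 11: union(1, 8) -> merged; set of 1 now {0, 1, 2, 3, 4, 5, 6, 7, 8}
Step 12: union(0, 4) -> already same set; set of 0 now {0, 1, 2, 3, 4, 5, 6, 7, 8}
Step 13: union(5, 1) -> already same set; set of 5 now {0, 1, 2, 3, 4, 5, 6, 7, 8}
Step 14: union(5, 3) -> already same set; set of 5 now {0, 1, 2, 3, 4, 5, 6, 7, 8}
Step 15: find(4) -> no change; set of 4 is {0, 1, 2, 3, 4, 5, 6, 7, 8}
Step 16: union(8, 0) -> already same set; set of 8 now {0, 1, 2, 3, 4, 5, 6, 7, 8}
Step 17: union(1, 2) -> already same set; set of 1 now {0, 1, 2, 3, 4, 5, 6, 7, 8}
Step 18: find(0) -> no change; set of 0 is {0, 1, 2, 3, 4, 5, 6, 7, 8}
Step 19: find(6) -> no change; set of 6 is {0, 1, 2, 3, 4, 5, 6, 7, 8}
Step 20: union(2, 0) -> already same set; set of 2 now {0, 1, 2, 3, 4, 5, 6, 7, 8}
Step 21: find(0) -> no change; set of 0 is {0, 1, 2, 3, 4, 5, 6, 7, 8}
Step 22: find(2) -> no change; set of 2 is {0, 1, 2, 3, 4, 5, 6, 7, 8}
Step 23: union(7, 5) -> already same set; set of 7 now {0, 1, 2, 3, 4, 5, 6, 7, 8}
Step 24: union(1, 5) -> already same set; set of 1 now {0, 1, 2, 3, 4, 5, 6, 7, 8}
Step 25: union(8, 0) -> already same set; set of 8 now {0, 1, 2, 3, 4, 5, 6, 7, 8}
Step 26: union(5, 8) -> already same set; set of 5 now {0, 1, 2, 3, 4, 5, 6, 7, 8}
Step 27: find(1) -> no change; set of 1 is {0, 1, 2, 3, 4, 5, 6, 7, 8}
Step 28: find(7) -> no change; set of 7 is {0, 1, 2, 3, 4, 5, 6, 7, 8}
Component of 6: {0, 1, 2, 3, 4, 5, 6, 7, 8}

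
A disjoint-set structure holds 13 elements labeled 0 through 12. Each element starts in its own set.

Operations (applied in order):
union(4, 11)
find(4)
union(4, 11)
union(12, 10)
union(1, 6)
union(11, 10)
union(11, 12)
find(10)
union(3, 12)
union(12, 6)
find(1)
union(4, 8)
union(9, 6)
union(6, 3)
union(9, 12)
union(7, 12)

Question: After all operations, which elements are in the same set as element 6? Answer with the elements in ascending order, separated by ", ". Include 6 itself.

Answer: 1, 3, 4, 6, 7, 8, 9, 10, 11, 12

Derivation:
Step 1: union(4, 11) -> merged; set of 4 now {4, 11}
Step 2: find(4) -> no change; set of 4 is {4, 11}
Step 3: union(4, 11) -> already same set; set of 4 now {4, 11}
Step 4: union(12, 10) -> merged; set of 12 now {10, 12}
Step 5: union(1, 6) -> merged; set of 1 now {1, 6}
Step 6: union(11, 10) -> merged; set of 11 now {4, 10, 11, 12}
Step 7: union(11, 12) -> already same set; set of 11 now {4, 10, 11, 12}
Step 8: find(10) -> no change; set of 10 is {4, 10, 11, 12}
Step 9: union(3, 12) -> merged; set of 3 now {3, 4, 10, 11, 12}
Step 10: union(12, 6) -> merged; set of 12 now {1, 3, 4, 6, 10, 11, 12}
Step 11: find(1) -> no change; set of 1 is {1, 3, 4, 6, 10, 11, 12}
Step 12: union(4, 8) -> merged; set of 4 now {1, 3, 4, 6, 8, 10, 11, 12}
Step 13: union(9, 6) -> merged; set of 9 now {1, 3, 4, 6, 8, 9, 10, 11, 12}
Step 14: union(6, 3) -> already same set; set of 6 now {1, 3, 4, 6, 8, 9, 10, 11, 12}
Step 15: union(9, 12) -> already same set; set of 9 now {1, 3, 4, 6, 8, 9, 10, 11, 12}
Step 16: union(7, 12) -> merged; set of 7 now {1, 3, 4, 6, 7, 8, 9, 10, 11, 12}
Component of 6: {1, 3, 4, 6, 7, 8, 9, 10, 11, 12}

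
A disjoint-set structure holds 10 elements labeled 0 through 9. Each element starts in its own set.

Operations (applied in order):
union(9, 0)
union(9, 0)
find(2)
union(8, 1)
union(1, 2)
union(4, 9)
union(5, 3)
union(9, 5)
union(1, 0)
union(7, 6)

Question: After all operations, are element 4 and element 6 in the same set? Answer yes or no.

Step 1: union(9, 0) -> merged; set of 9 now {0, 9}
Step 2: union(9, 0) -> already same set; set of 9 now {0, 9}
Step 3: find(2) -> no change; set of 2 is {2}
Step 4: union(8, 1) -> merged; set of 8 now {1, 8}
Step 5: union(1, 2) -> merged; set of 1 now {1, 2, 8}
Step 6: union(4, 9) -> merged; set of 4 now {0, 4, 9}
Step 7: union(5, 3) -> merged; set of 5 now {3, 5}
Step 8: union(9, 5) -> merged; set of 9 now {0, 3, 4, 5, 9}
Step 9: union(1, 0) -> merged; set of 1 now {0, 1, 2, 3, 4, 5, 8, 9}
Step 10: union(7, 6) -> merged; set of 7 now {6, 7}
Set of 4: {0, 1, 2, 3, 4, 5, 8, 9}; 6 is not a member.

Answer: no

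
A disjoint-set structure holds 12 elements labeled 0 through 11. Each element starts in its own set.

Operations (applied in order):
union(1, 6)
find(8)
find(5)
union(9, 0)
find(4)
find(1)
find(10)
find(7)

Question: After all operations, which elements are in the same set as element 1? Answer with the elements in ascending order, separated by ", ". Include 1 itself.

Step 1: union(1, 6) -> merged; set of 1 now {1, 6}
Step 2: find(8) -> no change; set of 8 is {8}
Step 3: find(5) -> no change; set of 5 is {5}
Step 4: union(9, 0) -> merged; set of 9 now {0, 9}
Step 5: find(4) -> no change; set of 4 is {4}
Step 6: find(1) -> no change; set of 1 is {1, 6}
Step 7: find(10) -> no change; set of 10 is {10}
Step 8: find(7) -> no change; set of 7 is {7}
Component of 1: {1, 6}

Answer: 1, 6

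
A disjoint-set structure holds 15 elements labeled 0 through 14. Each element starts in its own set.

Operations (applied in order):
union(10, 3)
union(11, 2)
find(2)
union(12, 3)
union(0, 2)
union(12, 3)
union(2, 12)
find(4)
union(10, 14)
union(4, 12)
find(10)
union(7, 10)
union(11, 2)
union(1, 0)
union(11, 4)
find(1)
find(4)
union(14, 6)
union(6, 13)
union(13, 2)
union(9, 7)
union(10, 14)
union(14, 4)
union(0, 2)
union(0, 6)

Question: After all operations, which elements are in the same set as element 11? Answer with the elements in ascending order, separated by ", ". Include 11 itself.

Answer: 0, 1, 2, 3, 4, 6, 7, 9, 10, 11, 12, 13, 14

Derivation:
Step 1: union(10, 3) -> merged; set of 10 now {3, 10}
Step 2: union(11, 2) -> merged; set of 11 now {2, 11}
Step 3: find(2) -> no change; set of 2 is {2, 11}
Step 4: union(12, 3) -> merged; set of 12 now {3, 10, 12}
Step 5: union(0, 2) -> merged; set of 0 now {0, 2, 11}
Step 6: union(12, 3) -> already same set; set of 12 now {3, 10, 12}
Step 7: union(2, 12) -> merged; set of 2 now {0, 2, 3, 10, 11, 12}
Step 8: find(4) -> no change; set of 4 is {4}
Step 9: union(10, 14) -> merged; set of 10 now {0, 2, 3, 10, 11, 12, 14}
Step 10: union(4, 12) -> merged; set of 4 now {0, 2, 3, 4, 10, 11, 12, 14}
Step 11: find(10) -> no change; set of 10 is {0, 2, 3, 4, 10, 11, 12, 14}
Step 12: union(7, 10) -> merged; set of 7 now {0, 2, 3, 4, 7, 10, 11, 12, 14}
Step 13: union(11, 2) -> already same set; set of 11 now {0, 2, 3, 4, 7, 10, 11, 12, 14}
Step 14: union(1, 0) -> merged; set of 1 now {0, 1, 2, 3, 4, 7, 10, 11, 12, 14}
Step 15: union(11, 4) -> already same set; set of 11 now {0, 1, 2, 3, 4, 7, 10, 11, 12, 14}
Step 16: find(1) -> no change; set of 1 is {0, 1, 2, 3, 4, 7, 10, 11, 12, 14}
Step 17: find(4) -> no change; set of 4 is {0, 1, 2, 3, 4, 7, 10, 11, 12, 14}
Step 18: union(14, 6) -> merged; set of 14 now {0, 1, 2, 3, 4, 6, 7, 10, 11, 12, 14}
Step 19: union(6, 13) -> merged; set of 6 now {0, 1, 2, 3, 4, 6, 7, 10, 11, 12, 13, 14}
Step 20: union(13, 2) -> already same set; set of 13 now {0, 1, 2, 3, 4, 6, 7, 10, 11, 12, 13, 14}
Step 21: union(9, 7) -> merged; set of 9 now {0, 1, 2, 3, 4, 6, 7, 9, 10, 11, 12, 13, 14}
Step 22: union(10, 14) -> already same set; set of 10 now {0, 1, 2, 3, 4, 6, 7, 9, 10, 11, 12, 13, 14}
Step 23: union(14, 4) -> already same set; set of 14 now {0, 1, 2, 3, 4, 6, 7, 9, 10, 11, 12, 13, 14}
Step 24: union(0, 2) -> already same set; set of 0 now {0, 1, 2, 3, 4, 6, 7, 9, 10, 11, 12, 13, 14}
Step 25: union(0, 6) -> already same set; set of 0 now {0, 1, 2, 3, 4, 6, 7, 9, 10, 11, 12, 13, 14}
Component of 11: {0, 1, 2, 3, 4, 6, 7, 9, 10, 11, 12, 13, 14}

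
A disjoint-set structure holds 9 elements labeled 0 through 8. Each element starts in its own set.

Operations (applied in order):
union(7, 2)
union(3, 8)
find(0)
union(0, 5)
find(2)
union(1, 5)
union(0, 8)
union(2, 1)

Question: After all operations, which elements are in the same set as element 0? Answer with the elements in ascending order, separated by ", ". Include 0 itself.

Step 1: union(7, 2) -> merged; set of 7 now {2, 7}
Step 2: union(3, 8) -> merged; set of 3 now {3, 8}
Step 3: find(0) -> no change; set of 0 is {0}
Step 4: union(0, 5) -> merged; set of 0 now {0, 5}
Step 5: find(2) -> no change; set of 2 is {2, 7}
Step 6: union(1, 5) -> merged; set of 1 now {0, 1, 5}
Step 7: union(0, 8) -> merged; set of 0 now {0, 1, 3, 5, 8}
Step 8: union(2, 1) -> merged; set of 2 now {0, 1, 2, 3, 5, 7, 8}
Component of 0: {0, 1, 2, 3, 5, 7, 8}

Answer: 0, 1, 2, 3, 5, 7, 8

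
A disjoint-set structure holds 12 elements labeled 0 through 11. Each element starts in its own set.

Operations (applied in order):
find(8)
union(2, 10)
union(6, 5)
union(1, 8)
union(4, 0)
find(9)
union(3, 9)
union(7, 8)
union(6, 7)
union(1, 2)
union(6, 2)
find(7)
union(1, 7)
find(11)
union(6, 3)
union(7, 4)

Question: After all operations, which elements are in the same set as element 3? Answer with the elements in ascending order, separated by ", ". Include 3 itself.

Step 1: find(8) -> no change; set of 8 is {8}
Step 2: union(2, 10) -> merged; set of 2 now {2, 10}
Step 3: union(6, 5) -> merged; set of 6 now {5, 6}
Step 4: union(1, 8) -> merged; set of 1 now {1, 8}
Step 5: union(4, 0) -> merged; set of 4 now {0, 4}
Step 6: find(9) -> no change; set of 9 is {9}
Step 7: union(3, 9) -> merged; set of 3 now {3, 9}
Step 8: union(7, 8) -> merged; set of 7 now {1, 7, 8}
Step 9: union(6, 7) -> merged; set of 6 now {1, 5, 6, 7, 8}
Step 10: union(1, 2) -> merged; set of 1 now {1, 2, 5, 6, 7, 8, 10}
Step 11: union(6, 2) -> already same set; set of 6 now {1, 2, 5, 6, 7, 8, 10}
Step 12: find(7) -> no change; set of 7 is {1, 2, 5, 6, 7, 8, 10}
Step 13: union(1, 7) -> already same set; set of 1 now {1, 2, 5, 6, 7, 8, 10}
Step 14: find(11) -> no change; set of 11 is {11}
Step 15: union(6, 3) -> merged; set of 6 now {1, 2, 3, 5, 6, 7, 8, 9, 10}
Step 16: union(7, 4) -> merged; set of 7 now {0, 1, 2, 3, 4, 5, 6, 7, 8, 9, 10}
Component of 3: {0, 1, 2, 3, 4, 5, 6, 7, 8, 9, 10}

Answer: 0, 1, 2, 3, 4, 5, 6, 7, 8, 9, 10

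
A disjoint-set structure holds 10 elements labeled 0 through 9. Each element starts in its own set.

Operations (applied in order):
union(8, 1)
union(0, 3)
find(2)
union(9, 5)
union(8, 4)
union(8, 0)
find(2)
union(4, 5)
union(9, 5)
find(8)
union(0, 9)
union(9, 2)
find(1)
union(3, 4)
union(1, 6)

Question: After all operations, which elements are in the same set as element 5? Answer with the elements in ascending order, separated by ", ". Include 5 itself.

Answer: 0, 1, 2, 3, 4, 5, 6, 8, 9

Derivation:
Step 1: union(8, 1) -> merged; set of 8 now {1, 8}
Step 2: union(0, 3) -> merged; set of 0 now {0, 3}
Step 3: find(2) -> no change; set of 2 is {2}
Step 4: union(9, 5) -> merged; set of 9 now {5, 9}
Step 5: union(8, 4) -> merged; set of 8 now {1, 4, 8}
Step 6: union(8, 0) -> merged; set of 8 now {0, 1, 3, 4, 8}
Step 7: find(2) -> no change; set of 2 is {2}
Step 8: union(4, 5) -> merged; set of 4 now {0, 1, 3, 4, 5, 8, 9}
Step 9: union(9, 5) -> already same set; set of 9 now {0, 1, 3, 4, 5, 8, 9}
Step 10: find(8) -> no change; set of 8 is {0, 1, 3, 4, 5, 8, 9}
Step 11: union(0, 9) -> already same set; set of 0 now {0, 1, 3, 4, 5, 8, 9}
Step 12: union(9, 2) -> merged; set of 9 now {0, 1, 2, 3, 4, 5, 8, 9}
Step 13: find(1) -> no change; set of 1 is {0, 1, 2, 3, 4, 5, 8, 9}
Step 14: union(3, 4) -> already same set; set of 3 now {0, 1, 2, 3, 4, 5, 8, 9}
Step 15: union(1, 6) -> merged; set of 1 now {0, 1, 2, 3, 4, 5, 6, 8, 9}
Component of 5: {0, 1, 2, 3, 4, 5, 6, 8, 9}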